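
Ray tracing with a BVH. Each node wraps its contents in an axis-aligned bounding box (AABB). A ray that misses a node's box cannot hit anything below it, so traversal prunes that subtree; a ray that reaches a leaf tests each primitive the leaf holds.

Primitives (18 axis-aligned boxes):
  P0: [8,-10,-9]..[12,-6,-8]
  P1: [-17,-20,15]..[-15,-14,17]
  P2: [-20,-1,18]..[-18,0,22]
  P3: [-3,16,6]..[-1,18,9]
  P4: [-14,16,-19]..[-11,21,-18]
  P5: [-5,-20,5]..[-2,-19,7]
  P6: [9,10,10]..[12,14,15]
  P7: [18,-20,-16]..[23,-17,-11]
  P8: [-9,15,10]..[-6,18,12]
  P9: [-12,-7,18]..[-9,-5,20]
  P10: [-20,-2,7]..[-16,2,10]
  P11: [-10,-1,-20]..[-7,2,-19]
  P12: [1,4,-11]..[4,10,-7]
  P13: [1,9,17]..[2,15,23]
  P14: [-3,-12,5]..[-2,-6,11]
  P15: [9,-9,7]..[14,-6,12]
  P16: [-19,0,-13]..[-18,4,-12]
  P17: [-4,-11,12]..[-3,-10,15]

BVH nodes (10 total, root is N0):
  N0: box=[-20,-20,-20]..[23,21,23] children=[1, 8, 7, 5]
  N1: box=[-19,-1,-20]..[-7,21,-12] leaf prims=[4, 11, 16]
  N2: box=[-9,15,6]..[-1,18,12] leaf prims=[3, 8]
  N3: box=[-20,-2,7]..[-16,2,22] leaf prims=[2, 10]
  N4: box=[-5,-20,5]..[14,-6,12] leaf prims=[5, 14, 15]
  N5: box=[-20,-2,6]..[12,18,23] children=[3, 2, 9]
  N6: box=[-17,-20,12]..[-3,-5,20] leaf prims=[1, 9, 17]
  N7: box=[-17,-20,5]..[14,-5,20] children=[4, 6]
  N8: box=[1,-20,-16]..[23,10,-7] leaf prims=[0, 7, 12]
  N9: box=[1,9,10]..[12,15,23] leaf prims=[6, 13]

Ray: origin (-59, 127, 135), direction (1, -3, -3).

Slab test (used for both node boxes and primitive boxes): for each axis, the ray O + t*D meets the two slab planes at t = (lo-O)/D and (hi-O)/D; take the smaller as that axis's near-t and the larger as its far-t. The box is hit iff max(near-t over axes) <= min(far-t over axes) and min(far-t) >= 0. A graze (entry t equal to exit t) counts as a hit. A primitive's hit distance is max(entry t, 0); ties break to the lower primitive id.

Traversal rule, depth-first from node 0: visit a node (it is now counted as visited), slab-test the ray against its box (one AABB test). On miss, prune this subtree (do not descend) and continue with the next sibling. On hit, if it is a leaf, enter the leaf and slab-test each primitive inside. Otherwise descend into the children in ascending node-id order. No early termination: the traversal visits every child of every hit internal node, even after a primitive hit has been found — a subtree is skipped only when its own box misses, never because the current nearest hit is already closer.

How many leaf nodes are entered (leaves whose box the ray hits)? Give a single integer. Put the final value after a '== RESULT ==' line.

Traverse from the root:
N0 x:[39,82] y:[106/3,49] z:[112/3,155/3] -> hit [39,49], descend [1, 5, 7, 8]
  N1 x:[40,52] y:[106/3,128/3] z:[49,155/3] -> miss, prune
  N5 x:[39,71] y:[109/3,43] z:[112/3,43] -> hit [39,43], descend [2, 3, 9]
    N2 x:[50,58] y:[109/3,112/3] z:[41,43] -> miss, prune
    N3 x:[39,43] y:[125/3,43] z:[113/3,128/3] -> hit [125/3,128/3] leaf, test {P2(miss), P10@t=125/3}
    N9 x:[60,71] y:[112/3,118/3] z:[112/3,125/3] -> miss, prune
  N7 x:[42,73] y:[44,49] z:[115/3,130/3] -> miss, prune
  N8 x:[60,82] y:[39,49] z:[142/3,151/3] -> miss, prune

Summary -> nodes [0, 1, 5, 2, 3, 9, 7, 8]; box-tests=8; leaf-entries=1; first=P10

== RESULT ==
1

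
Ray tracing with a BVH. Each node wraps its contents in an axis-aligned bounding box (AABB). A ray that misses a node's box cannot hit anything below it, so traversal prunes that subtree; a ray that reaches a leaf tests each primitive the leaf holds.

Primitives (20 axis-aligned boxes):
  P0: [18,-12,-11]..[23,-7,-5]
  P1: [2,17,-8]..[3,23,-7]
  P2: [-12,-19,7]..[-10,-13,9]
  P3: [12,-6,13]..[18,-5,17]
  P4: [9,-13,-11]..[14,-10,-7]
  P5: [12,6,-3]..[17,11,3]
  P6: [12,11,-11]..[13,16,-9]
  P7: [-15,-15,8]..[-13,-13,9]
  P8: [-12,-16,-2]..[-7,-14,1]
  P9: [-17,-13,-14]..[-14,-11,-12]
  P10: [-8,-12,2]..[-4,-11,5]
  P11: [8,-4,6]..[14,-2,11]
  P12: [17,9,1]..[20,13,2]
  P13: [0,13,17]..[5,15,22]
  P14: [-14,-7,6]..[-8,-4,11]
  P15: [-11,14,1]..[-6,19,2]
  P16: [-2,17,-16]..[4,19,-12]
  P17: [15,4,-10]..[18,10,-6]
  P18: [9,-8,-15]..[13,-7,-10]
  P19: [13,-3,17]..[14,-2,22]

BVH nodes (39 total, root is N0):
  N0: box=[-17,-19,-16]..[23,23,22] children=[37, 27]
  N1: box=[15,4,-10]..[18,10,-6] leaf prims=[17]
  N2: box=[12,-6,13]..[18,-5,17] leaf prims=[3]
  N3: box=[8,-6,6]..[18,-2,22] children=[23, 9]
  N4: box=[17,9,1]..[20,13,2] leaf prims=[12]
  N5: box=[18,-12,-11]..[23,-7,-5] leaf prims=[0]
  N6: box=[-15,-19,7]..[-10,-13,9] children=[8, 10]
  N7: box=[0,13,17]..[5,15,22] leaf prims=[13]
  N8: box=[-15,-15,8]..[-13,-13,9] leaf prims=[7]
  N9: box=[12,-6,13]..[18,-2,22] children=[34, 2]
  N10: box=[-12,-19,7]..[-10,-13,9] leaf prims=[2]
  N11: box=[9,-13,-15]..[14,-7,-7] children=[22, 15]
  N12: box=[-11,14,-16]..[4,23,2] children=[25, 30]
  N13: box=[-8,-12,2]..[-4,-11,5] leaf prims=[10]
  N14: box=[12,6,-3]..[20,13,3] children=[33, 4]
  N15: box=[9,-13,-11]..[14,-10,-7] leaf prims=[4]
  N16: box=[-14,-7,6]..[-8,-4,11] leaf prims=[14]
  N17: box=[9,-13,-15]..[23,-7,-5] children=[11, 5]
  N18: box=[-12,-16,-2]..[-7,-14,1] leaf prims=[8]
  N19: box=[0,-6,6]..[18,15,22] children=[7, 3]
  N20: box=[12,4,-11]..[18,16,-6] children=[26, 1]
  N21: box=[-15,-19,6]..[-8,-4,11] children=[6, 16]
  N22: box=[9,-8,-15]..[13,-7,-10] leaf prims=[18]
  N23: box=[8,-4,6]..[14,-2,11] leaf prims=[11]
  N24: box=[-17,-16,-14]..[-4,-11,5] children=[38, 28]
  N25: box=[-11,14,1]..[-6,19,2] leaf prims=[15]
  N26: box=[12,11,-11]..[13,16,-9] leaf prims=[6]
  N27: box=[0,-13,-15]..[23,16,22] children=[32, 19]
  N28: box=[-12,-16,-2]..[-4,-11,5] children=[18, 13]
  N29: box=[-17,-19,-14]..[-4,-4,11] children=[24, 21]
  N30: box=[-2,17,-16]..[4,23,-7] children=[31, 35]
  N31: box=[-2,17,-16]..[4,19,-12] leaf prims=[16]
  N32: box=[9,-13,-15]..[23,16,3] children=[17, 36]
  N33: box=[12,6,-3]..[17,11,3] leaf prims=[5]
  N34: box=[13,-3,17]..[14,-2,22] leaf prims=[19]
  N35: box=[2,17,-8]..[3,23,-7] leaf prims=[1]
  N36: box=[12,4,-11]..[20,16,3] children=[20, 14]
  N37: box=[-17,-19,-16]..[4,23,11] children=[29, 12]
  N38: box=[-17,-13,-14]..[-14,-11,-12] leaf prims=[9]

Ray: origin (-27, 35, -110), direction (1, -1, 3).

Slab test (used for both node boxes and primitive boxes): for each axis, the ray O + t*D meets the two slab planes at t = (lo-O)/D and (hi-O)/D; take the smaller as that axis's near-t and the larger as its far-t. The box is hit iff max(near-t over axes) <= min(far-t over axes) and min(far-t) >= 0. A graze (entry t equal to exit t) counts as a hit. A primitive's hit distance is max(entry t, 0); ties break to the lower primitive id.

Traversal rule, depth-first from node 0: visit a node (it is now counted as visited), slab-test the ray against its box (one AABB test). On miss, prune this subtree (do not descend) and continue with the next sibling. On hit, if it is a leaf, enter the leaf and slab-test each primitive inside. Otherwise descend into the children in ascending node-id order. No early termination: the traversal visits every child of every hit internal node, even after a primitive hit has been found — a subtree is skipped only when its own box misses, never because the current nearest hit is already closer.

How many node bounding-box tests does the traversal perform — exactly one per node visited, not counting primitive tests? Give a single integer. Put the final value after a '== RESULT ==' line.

Trace the traversal:
N0 x:[10,50] y:[12,54] z:[94/3,44] -> hit [94/3,44], descend [27, 37]
  N27 x:[27,50] y:[19,48] z:[95/3,44] -> hit [95/3,44], descend [19, 32]
    N19 x:[27,45] y:[20,41] z:[116/3,44] -> hit [116/3,41], descend [3, 7]
      N3 x:[35,45] y:[37,41] z:[116/3,44] -> hit [116/3,41], descend [9, 23]
        N9 x:[39,45] y:[37,41] z:[41,44] -> hit [41,41], descend [2, 34]
          N2 x:[39,45] y:[40,41] z:[41,127/3] -> hit [41,41] leaf, test {P3@t=41}
          N34 x:[40,41] y:[37,38] z:[127/3,44] -> miss, prune
        N23 x:[35,41] y:[37,39] z:[116/3,121/3] -> hit [116/3,39] leaf, test {P11@t=116/3}
      N7 x:[27,32] y:[20,22] z:[127/3,44] -> miss, prune
    N32 x:[36,50] y:[19,48] z:[95/3,113/3] -> hit [36,113/3], descend [17, 36]
      N17 x:[36,50] y:[42,48] z:[95/3,35] -> miss, prune
      N36 x:[39,47] y:[19,31] z:[33,113/3] -> miss, prune
  N37 x:[10,31] y:[12,54] z:[94/3,121/3] -> miss, prune

Summary -> nodes [0, 27, 19, 3, 9, 2, 34, 23, 7, 32, 17, 36, 37]; box-tests=13; leaf-entries=2; first=P11

== RESULT ==
13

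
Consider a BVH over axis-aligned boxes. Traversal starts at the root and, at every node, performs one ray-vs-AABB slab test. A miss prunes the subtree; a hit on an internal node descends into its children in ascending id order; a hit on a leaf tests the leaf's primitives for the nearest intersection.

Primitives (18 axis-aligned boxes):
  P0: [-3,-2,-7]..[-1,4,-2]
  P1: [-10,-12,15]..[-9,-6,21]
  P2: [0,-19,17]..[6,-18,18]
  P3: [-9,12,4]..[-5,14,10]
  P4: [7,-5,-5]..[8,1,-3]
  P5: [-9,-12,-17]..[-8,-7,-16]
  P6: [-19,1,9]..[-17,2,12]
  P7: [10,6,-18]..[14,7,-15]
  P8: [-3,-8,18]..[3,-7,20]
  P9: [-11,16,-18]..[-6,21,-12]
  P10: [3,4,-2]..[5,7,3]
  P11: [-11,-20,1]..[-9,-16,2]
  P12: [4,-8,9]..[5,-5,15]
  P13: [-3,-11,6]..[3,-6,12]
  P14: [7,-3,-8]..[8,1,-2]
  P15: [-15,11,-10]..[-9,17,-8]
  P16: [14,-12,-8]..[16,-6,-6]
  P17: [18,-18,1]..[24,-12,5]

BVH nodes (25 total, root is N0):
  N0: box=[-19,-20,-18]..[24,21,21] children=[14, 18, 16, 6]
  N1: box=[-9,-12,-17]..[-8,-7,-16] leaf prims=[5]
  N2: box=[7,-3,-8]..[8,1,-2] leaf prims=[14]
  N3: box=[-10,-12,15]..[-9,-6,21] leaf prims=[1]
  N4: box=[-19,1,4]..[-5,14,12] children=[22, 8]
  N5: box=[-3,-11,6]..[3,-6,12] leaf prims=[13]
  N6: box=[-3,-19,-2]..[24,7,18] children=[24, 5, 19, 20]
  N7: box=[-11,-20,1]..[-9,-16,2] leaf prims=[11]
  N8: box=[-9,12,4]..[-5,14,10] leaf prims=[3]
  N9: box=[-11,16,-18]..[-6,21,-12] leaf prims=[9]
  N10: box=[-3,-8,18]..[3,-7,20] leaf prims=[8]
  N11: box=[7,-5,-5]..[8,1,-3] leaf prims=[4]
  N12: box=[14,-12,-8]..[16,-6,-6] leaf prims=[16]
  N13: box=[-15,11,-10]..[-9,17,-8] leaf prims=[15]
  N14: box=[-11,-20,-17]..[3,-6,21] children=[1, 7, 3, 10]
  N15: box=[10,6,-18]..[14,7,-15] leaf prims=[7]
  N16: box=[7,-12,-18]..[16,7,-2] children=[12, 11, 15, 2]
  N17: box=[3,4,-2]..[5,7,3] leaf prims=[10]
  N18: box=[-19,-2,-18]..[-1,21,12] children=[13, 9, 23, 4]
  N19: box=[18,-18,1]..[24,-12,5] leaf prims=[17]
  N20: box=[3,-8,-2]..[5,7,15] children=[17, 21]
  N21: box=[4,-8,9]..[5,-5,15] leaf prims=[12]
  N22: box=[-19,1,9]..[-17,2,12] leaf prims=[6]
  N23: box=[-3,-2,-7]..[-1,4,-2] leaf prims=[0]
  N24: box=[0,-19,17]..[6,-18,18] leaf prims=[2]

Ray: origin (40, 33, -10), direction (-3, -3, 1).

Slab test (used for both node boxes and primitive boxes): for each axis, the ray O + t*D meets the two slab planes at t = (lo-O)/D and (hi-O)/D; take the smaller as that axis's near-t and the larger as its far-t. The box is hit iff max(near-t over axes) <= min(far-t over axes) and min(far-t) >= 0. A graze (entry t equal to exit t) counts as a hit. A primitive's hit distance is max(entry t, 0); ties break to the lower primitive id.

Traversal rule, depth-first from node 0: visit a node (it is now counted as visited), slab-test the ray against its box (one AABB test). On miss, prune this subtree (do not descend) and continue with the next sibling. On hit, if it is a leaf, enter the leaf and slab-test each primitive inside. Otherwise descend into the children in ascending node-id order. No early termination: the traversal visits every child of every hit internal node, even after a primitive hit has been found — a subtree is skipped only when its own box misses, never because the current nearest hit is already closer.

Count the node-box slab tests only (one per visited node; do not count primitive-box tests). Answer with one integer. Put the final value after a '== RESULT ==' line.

Traverse from the root:
N0 x:[16/3,59/3] y:[4,53/3] z:[-8,31] -> hit [16/3,53/3], descend [6, 14, 16, 18]
  N6 x:[16/3,43/3] y:[26/3,52/3] z:[8,28] -> hit [26/3,43/3], descend [5, 19, 20, 24]
    N5 x:[37/3,43/3] y:[13,44/3] z:[16,22] -> miss, prune
    N19 x:[16/3,22/3] y:[15,17] z:[11,15] -> miss, prune
    N20 x:[35/3,37/3] y:[26/3,41/3] z:[8,25] -> hit [35/3,37/3], descend [17, 21]
      N17 x:[35/3,37/3] y:[26/3,29/3] z:[8,13] -> miss, prune
      N21 x:[35/3,12] y:[38/3,41/3] z:[19,25] -> miss, prune
    N24 x:[34/3,40/3] y:[17,52/3] z:[27,28] -> miss, prune
  N14 x:[37/3,17] y:[13,53/3] z:[-7,31] -> hit [13,17], descend [1, 3, 7, 10]
    N1 x:[16,49/3] y:[40/3,15] z:[-7,-6] -> miss, prune
    N3 x:[49/3,50/3] y:[13,15] z:[25,31] -> miss, prune
    N7 x:[49/3,17] y:[49/3,53/3] z:[11,12] -> miss, prune
    N10 x:[37/3,43/3] y:[40/3,41/3] z:[28,30] -> miss, prune
  N16 x:[8,11] y:[26/3,15] z:[-8,8] -> miss, prune
  N18 x:[41/3,59/3] y:[4,35/3] z:[-8,22] -> miss, prune

order=[0, 6, 5, 19, 20, 17, 21, 24, 14, 1, 3, 7, 10, 16, 18]  |boxes|=15  |leaves|=0  hit=miss

== RESULT ==
15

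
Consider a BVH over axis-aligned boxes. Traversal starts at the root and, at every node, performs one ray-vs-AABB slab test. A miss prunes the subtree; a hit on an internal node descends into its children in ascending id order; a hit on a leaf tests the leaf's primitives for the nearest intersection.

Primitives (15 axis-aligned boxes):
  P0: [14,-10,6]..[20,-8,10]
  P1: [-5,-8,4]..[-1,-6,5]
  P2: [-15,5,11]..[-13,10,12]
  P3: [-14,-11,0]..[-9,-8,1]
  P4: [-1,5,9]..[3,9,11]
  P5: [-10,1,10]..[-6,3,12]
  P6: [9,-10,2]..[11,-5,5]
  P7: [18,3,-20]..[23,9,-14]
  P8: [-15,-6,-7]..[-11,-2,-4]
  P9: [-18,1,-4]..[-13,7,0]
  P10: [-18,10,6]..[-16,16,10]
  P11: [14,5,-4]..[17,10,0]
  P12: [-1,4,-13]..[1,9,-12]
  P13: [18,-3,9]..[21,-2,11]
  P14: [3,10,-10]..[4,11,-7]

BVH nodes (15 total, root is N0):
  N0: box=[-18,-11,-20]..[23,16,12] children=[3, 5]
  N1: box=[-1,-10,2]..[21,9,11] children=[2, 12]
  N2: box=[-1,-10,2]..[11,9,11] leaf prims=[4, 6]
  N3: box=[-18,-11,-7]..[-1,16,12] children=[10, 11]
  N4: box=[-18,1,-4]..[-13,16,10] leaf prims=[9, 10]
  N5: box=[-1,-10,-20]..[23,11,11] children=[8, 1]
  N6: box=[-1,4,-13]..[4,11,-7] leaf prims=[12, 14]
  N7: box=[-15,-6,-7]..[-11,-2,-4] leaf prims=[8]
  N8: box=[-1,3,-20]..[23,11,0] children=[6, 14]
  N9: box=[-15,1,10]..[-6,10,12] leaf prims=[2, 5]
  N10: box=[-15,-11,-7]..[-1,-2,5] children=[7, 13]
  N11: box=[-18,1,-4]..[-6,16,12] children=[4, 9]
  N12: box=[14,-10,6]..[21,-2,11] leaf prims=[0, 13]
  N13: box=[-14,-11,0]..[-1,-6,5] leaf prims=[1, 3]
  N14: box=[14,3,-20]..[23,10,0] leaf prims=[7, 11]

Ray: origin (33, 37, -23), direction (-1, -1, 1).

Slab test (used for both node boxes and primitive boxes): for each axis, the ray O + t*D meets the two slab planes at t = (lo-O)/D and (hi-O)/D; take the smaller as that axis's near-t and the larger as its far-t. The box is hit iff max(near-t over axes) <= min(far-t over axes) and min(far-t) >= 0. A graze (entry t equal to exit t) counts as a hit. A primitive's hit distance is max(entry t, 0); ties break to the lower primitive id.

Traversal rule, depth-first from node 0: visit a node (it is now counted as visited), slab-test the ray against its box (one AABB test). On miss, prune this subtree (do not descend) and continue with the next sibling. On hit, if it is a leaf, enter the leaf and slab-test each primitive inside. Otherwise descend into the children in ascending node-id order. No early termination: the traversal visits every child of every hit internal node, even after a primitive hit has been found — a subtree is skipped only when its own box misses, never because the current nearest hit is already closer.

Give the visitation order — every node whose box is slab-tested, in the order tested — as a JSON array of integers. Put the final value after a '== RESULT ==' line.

Trace the traversal:
N0 x:[10,51] y:[21,48] z:[3,35] -> hit [21,35], descend [3, 5]
  N3 x:[34,51] y:[21,48] z:[16,35] -> hit [34,35], descend [10, 11]
    N10 x:[34,48] y:[39,48] z:[16,28] -> miss, prune
    N11 x:[39,51] y:[21,36] z:[19,35] -> miss, prune
  N5 x:[10,34] y:[26,47] z:[3,34] -> hit [26,34], descend [1, 8]
    N1 x:[12,34] y:[28,47] z:[25,34] -> hit [28,34], descend [2, 12]
      N2 x:[22,34] y:[28,47] z:[25,34] -> hit [28,34] leaf, test {P4@t=32, P6(miss)}
      N12 x:[12,19] y:[39,47] z:[29,34] -> miss, prune
    N8 x:[10,34] y:[26,34] z:[3,23] -> miss, prune

Summary -> nodes [0, 3, 10, 11, 5, 1, 2, 12, 8]; box-tests=9; leaf-entries=1; first=P4

== RESULT ==
[0, 3, 10, 11, 5, 1, 2, 12, 8]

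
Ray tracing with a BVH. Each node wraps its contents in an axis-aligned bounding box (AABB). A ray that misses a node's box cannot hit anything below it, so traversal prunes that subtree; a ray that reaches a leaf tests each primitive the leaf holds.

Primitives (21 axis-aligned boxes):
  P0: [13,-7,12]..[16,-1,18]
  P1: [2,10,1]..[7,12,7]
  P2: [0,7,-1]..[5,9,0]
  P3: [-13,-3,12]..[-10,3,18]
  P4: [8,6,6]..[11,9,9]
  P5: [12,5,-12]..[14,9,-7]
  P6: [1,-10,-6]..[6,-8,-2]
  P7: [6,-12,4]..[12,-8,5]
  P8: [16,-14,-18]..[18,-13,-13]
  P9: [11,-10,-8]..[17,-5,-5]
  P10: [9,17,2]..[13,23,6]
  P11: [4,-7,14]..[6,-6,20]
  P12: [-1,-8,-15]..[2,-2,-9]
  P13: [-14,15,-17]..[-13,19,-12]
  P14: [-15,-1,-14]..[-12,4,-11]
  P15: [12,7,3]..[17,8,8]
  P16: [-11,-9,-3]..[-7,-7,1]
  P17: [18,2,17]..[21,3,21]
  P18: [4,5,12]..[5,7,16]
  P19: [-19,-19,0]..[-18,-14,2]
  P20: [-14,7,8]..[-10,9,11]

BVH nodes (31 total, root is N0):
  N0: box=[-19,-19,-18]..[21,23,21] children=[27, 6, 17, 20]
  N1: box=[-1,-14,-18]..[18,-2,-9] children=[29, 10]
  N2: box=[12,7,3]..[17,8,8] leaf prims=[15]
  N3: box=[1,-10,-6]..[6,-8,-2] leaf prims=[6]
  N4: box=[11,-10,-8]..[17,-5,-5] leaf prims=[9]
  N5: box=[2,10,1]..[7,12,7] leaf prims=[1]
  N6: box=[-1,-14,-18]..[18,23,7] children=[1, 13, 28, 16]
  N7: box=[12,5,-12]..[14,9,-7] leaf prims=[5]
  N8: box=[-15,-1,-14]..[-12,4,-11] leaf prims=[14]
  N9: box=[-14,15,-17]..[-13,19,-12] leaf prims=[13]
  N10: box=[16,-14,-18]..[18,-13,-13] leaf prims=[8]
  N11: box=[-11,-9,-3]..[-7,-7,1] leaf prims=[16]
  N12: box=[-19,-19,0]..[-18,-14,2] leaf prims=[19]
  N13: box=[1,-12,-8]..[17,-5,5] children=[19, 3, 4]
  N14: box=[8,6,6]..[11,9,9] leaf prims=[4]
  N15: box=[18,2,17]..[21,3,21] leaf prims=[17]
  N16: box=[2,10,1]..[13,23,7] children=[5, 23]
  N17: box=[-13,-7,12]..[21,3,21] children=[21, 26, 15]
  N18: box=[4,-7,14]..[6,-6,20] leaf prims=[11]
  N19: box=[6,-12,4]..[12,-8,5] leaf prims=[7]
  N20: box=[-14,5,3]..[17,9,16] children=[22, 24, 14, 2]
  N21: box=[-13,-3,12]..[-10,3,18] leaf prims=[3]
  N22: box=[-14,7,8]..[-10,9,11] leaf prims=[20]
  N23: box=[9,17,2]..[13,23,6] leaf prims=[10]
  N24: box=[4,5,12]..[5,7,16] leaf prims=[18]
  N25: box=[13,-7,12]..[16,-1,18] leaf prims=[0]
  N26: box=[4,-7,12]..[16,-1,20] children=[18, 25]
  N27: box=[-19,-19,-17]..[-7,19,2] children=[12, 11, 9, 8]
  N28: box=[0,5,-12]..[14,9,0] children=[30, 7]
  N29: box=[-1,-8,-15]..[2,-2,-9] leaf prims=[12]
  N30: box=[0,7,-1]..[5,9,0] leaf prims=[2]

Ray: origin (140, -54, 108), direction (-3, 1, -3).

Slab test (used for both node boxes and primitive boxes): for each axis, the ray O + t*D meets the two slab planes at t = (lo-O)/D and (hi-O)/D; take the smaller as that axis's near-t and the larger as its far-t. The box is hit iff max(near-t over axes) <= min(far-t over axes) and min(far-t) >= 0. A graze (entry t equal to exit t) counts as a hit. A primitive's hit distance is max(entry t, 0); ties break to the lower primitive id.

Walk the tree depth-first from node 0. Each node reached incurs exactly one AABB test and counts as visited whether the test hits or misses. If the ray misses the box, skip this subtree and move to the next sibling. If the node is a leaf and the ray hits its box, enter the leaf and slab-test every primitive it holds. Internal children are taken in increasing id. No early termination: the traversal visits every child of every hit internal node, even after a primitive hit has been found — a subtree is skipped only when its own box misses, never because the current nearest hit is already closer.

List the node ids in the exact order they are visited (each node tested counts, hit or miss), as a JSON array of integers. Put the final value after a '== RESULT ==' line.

Trace the traversal:
N0 x:[119/3,53] y:[35,77] z:[29,42] -> hit [119/3,42], descend [6, 17, 20, 27]
  N6 x:[122/3,47] y:[40,77] z:[101/3,42] -> hit [122/3,42], descend [1, 13, 16, 28]
    N1 x:[122/3,47] y:[40,52] z:[39,42] -> hit [122/3,42], descend [10, 29]
      N10 x:[122/3,124/3] y:[40,41] z:[121/3,42] -> hit [122/3,41] leaf, test {P8@t=122/3}
      N29 x:[46,47] y:[46,52] z:[39,41] -> miss, prune
    N13 x:[41,139/3] y:[42,49] z:[103/3,116/3] -> miss, prune
    N16 x:[127/3,46] y:[64,77] z:[101/3,107/3] -> miss, prune
    N28 x:[42,140/3] y:[59,63] z:[36,40] -> miss, prune
  N17 x:[119/3,51] y:[47,57] z:[29,32] -> miss, prune
  N20 x:[41,154/3] y:[59,63] z:[92/3,35] -> miss, prune
  N27 x:[49,53] y:[35,73] z:[106/3,125/3] -> miss, prune

Summary -> nodes [0, 6, 1, 10, 29, 13, 16, 28, 17, 20, 27]; box-tests=11; leaf-entries=1; first=P8

== RESULT ==
[0, 6, 1, 10, 29, 13, 16, 28, 17, 20, 27]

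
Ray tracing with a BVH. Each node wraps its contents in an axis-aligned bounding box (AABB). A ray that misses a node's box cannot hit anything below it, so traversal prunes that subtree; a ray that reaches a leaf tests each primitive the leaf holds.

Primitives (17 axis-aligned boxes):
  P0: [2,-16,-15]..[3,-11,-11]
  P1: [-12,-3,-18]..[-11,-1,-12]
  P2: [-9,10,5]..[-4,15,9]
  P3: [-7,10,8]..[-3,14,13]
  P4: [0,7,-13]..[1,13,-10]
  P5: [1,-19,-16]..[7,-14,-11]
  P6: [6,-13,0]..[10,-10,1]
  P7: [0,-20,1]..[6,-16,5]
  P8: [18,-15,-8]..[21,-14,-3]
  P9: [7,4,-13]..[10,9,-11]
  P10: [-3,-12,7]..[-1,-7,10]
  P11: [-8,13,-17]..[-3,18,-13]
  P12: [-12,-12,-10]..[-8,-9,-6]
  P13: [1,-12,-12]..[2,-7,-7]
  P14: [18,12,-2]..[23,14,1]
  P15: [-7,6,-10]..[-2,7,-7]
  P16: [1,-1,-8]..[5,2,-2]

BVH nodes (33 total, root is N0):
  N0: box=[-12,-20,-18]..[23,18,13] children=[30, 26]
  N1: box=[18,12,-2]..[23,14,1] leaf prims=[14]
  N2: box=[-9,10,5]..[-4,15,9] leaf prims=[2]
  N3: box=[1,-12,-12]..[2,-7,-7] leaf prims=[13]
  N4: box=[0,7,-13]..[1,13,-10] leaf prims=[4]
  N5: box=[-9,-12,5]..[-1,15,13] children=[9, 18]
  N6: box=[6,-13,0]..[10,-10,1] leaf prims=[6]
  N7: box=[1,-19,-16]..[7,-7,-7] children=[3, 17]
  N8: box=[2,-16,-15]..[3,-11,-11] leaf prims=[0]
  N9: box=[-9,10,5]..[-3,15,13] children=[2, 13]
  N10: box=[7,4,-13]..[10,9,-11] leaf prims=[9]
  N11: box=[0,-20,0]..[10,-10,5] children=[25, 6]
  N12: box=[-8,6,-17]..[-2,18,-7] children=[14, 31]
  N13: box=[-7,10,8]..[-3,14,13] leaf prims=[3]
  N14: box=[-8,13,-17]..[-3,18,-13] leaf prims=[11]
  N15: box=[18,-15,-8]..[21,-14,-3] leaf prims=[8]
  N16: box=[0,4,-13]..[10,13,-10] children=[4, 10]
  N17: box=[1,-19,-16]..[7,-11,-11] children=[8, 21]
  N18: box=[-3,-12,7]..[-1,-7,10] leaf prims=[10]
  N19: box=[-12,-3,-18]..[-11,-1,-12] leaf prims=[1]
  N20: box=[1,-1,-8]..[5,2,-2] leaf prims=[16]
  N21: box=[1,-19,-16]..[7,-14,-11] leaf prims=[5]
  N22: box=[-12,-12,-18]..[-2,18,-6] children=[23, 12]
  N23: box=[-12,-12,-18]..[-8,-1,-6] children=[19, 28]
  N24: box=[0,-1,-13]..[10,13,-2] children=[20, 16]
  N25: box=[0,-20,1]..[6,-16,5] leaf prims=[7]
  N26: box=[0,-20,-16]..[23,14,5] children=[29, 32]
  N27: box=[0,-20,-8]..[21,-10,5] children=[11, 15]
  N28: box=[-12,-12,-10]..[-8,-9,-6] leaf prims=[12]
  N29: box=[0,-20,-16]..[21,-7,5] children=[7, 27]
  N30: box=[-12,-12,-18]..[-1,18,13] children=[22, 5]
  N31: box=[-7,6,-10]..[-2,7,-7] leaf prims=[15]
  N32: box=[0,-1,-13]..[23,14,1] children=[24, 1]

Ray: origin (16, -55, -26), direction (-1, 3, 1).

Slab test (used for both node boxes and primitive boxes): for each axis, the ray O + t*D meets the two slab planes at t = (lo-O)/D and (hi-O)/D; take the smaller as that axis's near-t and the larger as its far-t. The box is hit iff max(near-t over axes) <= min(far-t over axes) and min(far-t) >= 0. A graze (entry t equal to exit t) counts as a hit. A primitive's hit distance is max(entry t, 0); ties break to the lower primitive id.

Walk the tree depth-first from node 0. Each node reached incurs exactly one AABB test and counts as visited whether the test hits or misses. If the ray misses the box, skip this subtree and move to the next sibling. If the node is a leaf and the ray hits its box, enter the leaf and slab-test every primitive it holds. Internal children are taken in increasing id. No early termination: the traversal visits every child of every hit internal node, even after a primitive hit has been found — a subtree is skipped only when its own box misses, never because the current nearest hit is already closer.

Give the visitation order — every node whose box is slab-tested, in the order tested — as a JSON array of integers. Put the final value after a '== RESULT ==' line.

Trace the traversal:
N0 x:[-7,28] y:[35/3,73/3] z:[8,39] -> hit [35/3,73/3], descend [26, 30]
  N26 x:[-7,16] y:[35/3,23] z:[10,31] -> hit [35/3,16], descend [29, 32]
    N29 x:[-5,16] y:[35/3,16] z:[10,31] -> hit [35/3,16], descend [7, 27]
      N7 x:[9,15] y:[12,16] z:[10,19] -> hit [12,15], descend [3, 17]
        N3 x:[14,15] y:[43/3,16] z:[14,19] -> hit [43/3,15] leaf, test {P13@t=43/3}
        N17 x:[9,15] y:[12,44/3] z:[10,15] -> hit [12,44/3], descend [8, 21]
          N8 x:[13,14] y:[13,44/3] z:[11,15] -> hit [13,14] leaf, test {P0@t=13}
          N21 x:[9,15] y:[12,41/3] z:[10,15] -> hit [12,41/3] leaf, test {P5@t=12}
      N27 x:[-5,16] y:[35/3,15] z:[18,31] -> miss, prune
    N32 x:[-7,16] y:[18,23] z:[13,27] -> miss, prune
  N30 x:[17,28] y:[43/3,73/3] z:[8,39] -> hit [17,73/3], descend [5, 22]
    N5 x:[17,25] y:[43/3,70/3] z:[31,39] -> miss, prune
    N22 x:[18,28] y:[43/3,73/3] z:[8,20] -> hit [18,20], descend [12, 23]
      N12 x:[18,24] y:[61/3,73/3] z:[9,19] -> miss, prune
      N23 x:[24,28] y:[43/3,18] z:[8,20] -> miss, prune

Visited [0, 26, 29, 7, 3, 17, 8, 21, 27, 32, 30, 5, 22, 12, 23]. Tests: 15 box, 3 leaf. Nearest: P5.

== RESULT ==
[0, 26, 29, 7, 3, 17, 8, 21, 27, 32, 30, 5, 22, 12, 23]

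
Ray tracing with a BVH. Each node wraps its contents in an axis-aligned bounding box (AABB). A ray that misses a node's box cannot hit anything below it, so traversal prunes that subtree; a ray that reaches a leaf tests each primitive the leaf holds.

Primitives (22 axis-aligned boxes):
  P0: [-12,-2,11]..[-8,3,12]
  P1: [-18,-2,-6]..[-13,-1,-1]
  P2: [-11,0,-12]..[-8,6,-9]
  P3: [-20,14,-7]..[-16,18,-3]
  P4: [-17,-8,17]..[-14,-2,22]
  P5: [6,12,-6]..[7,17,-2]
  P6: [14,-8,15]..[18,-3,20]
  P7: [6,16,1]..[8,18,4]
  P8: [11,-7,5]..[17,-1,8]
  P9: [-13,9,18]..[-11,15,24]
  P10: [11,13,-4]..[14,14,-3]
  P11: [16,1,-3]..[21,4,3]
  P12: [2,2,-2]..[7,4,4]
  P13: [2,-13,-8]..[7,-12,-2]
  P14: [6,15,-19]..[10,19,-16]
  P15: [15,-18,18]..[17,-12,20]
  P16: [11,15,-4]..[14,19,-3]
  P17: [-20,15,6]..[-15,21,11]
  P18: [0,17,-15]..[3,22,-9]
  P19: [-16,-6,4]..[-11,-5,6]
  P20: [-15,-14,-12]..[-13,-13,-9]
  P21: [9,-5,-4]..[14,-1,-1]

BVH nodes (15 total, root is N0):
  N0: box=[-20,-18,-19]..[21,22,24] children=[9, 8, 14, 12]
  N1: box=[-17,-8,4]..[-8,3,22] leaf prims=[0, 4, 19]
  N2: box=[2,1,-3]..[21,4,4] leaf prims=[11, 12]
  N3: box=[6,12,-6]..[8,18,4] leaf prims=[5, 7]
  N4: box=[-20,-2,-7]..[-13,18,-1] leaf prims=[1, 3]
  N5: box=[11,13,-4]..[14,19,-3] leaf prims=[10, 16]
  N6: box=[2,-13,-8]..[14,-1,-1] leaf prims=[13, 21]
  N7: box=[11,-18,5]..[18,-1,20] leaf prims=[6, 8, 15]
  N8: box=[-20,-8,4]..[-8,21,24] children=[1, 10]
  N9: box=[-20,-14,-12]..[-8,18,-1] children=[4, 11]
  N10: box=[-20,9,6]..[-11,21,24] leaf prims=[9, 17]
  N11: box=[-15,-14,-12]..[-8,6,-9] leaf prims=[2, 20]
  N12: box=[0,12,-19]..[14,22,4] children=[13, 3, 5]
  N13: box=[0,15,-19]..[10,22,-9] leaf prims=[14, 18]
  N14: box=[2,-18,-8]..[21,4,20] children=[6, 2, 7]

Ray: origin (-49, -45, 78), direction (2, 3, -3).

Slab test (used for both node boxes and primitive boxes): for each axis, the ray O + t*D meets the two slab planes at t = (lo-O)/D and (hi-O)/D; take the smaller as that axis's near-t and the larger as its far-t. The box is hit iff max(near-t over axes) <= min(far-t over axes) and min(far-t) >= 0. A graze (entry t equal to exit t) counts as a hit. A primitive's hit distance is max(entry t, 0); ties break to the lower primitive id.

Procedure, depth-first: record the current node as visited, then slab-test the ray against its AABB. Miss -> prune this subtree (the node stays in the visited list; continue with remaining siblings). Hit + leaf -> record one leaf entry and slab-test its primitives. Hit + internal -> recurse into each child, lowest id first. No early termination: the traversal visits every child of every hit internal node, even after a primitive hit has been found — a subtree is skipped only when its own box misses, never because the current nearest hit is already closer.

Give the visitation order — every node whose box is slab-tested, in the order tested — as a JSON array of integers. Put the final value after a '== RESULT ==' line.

Traverse from the root:
N0 x:[29/2,35] y:[9,67/3] z:[18,97/3] -> hit [18,67/3], descend [8, 9, 12, 14]
  N8 x:[29/2,41/2] y:[37/3,22] z:[18,74/3] -> hit [18,41/2], descend [1, 10]
    N1 x:[16,41/2] y:[37/3,16] z:[56/3,74/3] -> miss, prune
    N10 x:[29/2,19] y:[18,22] z:[18,24] -> hit [18,19] leaf, test {P9@t=18, P17(miss)}
  N9 x:[29/2,41/2] y:[31/3,21] z:[79/3,30] -> miss, prune
  N12 x:[49/2,63/2] y:[19,67/3] z:[74/3,97/3] -> miss, prune
  N14 x:[51/2,35] y:[9,49/3] z:[58/3,86/3] -> miss, prune

Visited [0, 8, 1, 10, 9, 12, 14]. Tests: 7 box, 1 leaf. Nearest: P9.

== RESULT ==
[0, 8, 1, 10, 9, 12, 14]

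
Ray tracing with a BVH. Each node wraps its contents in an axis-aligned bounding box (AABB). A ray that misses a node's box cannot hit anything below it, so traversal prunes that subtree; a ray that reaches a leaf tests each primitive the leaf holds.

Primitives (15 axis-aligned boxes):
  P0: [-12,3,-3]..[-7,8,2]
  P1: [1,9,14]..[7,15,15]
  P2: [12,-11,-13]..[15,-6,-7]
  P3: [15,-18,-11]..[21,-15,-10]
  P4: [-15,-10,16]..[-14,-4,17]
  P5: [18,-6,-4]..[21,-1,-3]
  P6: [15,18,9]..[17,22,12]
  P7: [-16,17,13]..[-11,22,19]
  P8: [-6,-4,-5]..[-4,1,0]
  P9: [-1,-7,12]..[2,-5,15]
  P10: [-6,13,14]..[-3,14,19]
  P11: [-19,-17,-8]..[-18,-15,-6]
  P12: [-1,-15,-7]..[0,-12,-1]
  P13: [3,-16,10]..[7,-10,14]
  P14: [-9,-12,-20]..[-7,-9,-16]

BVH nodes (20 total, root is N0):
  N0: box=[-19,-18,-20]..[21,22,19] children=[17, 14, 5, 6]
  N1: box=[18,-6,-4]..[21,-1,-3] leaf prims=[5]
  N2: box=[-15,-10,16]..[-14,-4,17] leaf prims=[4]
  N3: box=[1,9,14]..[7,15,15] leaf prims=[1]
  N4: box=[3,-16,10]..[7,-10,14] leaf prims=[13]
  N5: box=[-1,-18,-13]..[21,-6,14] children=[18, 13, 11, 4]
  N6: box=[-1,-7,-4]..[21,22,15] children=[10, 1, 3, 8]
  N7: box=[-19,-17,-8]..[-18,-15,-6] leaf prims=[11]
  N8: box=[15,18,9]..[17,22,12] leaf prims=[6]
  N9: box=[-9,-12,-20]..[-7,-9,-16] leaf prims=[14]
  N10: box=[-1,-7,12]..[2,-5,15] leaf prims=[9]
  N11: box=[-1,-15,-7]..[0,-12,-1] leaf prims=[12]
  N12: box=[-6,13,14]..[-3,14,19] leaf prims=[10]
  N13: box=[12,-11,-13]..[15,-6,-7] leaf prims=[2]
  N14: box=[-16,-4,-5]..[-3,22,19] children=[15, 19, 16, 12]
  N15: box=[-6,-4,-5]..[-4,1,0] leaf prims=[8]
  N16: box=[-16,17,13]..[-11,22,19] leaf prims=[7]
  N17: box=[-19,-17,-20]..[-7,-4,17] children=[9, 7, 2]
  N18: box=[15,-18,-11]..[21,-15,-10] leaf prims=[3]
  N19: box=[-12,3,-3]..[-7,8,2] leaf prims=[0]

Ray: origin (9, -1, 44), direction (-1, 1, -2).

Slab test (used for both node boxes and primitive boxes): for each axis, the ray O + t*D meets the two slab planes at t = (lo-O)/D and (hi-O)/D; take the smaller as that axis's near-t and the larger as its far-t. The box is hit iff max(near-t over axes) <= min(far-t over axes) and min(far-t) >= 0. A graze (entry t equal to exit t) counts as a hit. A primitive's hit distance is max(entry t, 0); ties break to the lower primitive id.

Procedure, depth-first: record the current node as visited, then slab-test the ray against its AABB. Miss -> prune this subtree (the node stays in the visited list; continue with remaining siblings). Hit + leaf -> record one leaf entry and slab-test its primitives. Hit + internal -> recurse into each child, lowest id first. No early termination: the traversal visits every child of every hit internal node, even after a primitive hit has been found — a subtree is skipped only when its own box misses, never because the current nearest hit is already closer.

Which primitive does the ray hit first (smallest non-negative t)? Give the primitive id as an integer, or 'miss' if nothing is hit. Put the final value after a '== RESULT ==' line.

Walk:
N0 x:[-12,28] y:[-17,23] z:[25/2,32] -> hit [25/2,23], descend [5, 6, 14, 17]
  N5 x:[-12,10] y:[-17,-5] z:[15,57/2] -> miss, prune
  N6 x:[-12,10] y:[-6,23] z:[29/2,24] -> miss, prune
  N14 x:[12,25] y:[-3,23] z:[25/2,49/2] -> hit [25/2,23], descend [12, 15, 16, 19]
    N12 x:[12,15] y:[14,15] z:[25/2,15] -> hit [14,15] leaf, test {P10@t=14}
    N15 x:[13,15] y:[-3,2] z:[22,49/2] -> miss, prune
    N16 x:[20,25] y:[18,23] z:[25/2,31/2] -> miss, prune
    N19 x:[16,21] y:[4,9] z:[21,47/2] -> miss, prune
  N17 x:[16,28] y:[-16,-3] z:[27/2,32] -> miss, prune

order=[0, 5, 6, 14, 12, 15, 16, 19, 17]  |boxes|=9  |leaves|=1  hit=P10

== RESULT ==
10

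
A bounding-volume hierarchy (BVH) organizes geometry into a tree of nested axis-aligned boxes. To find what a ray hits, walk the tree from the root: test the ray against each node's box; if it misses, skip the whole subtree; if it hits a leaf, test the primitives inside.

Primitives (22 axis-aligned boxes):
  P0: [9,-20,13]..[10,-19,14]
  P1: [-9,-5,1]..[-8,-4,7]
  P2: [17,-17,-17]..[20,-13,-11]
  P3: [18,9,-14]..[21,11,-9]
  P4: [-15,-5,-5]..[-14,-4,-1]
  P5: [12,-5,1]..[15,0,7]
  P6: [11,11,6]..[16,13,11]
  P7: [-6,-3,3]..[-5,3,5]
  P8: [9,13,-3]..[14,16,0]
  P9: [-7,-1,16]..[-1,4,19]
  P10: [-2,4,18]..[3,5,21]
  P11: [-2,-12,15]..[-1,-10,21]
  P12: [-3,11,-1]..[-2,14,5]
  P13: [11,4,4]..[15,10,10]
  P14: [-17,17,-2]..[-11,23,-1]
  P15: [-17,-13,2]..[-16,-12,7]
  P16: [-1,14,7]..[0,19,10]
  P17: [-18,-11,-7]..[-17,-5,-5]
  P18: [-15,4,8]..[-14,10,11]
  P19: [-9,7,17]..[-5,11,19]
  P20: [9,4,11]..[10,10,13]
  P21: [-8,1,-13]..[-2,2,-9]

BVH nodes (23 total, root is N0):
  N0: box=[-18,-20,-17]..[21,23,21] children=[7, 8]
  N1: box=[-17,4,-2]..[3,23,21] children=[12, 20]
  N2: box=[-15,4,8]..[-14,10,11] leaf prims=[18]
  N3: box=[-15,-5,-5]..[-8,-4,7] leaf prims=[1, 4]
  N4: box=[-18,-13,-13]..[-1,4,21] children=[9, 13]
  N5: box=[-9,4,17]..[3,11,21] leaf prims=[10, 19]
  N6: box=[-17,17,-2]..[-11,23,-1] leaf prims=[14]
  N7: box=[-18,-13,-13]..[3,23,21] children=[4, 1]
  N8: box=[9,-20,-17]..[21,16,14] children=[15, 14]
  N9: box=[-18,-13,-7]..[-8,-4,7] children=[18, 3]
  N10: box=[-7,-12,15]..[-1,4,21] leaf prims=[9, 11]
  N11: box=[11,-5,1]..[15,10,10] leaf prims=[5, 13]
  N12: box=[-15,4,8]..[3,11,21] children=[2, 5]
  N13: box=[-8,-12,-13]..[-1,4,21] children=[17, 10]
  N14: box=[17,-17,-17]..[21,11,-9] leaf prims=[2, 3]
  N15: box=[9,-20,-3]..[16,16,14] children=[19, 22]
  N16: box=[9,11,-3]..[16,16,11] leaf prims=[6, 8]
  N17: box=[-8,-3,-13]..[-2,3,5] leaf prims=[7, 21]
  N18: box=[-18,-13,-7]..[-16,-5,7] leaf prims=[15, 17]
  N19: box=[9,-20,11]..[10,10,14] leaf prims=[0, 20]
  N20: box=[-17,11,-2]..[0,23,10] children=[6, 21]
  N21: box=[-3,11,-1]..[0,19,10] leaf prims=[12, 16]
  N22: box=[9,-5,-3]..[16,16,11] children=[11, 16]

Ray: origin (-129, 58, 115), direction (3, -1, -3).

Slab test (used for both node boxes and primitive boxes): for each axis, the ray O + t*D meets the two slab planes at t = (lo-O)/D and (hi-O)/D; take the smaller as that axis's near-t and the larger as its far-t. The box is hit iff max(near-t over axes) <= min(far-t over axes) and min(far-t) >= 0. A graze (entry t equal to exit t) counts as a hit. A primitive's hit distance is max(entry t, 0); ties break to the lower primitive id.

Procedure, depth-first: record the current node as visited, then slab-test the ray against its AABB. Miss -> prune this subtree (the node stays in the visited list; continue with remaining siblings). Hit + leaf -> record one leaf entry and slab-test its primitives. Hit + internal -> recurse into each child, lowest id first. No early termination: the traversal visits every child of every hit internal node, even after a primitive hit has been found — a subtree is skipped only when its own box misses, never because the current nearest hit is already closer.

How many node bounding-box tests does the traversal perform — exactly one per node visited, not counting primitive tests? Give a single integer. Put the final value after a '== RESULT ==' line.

Traverse from the root:
N0 x:[37,50] y:[35,78] z:[94/3,44] -> hit [37,44], descend [7, 8]
  N7 x:[37,44] y:[35,71] z:[94/3,128/3] -> hit [37,128/3], descend [1, 4]
    N1 x:[112/3,44] y:[35,54] z:[94/3,39] -> hit [112/3,39], descend [12, 20]
      N12 x:[38,44] y:[47,54] z:[94/3,107/3] -> miss, prune
      N20 x:[112/3,43] y:[35,47] z:[35,39] -> hit [112/3,39], descend [6, 21]
        N6 x:[112/3,118/3] y:[35,41] z:[116/3,39] -> hit [116/3,39] leaf, test {P14@t=116/3}
        N21 x:[42,43] y:[39,47] z:[35,116/3] -> miss, prune
    N4 x:[37,128/3] y:[54,71] z:[94/3,128/3] -> miss, prune
  N8 x:[46,50] y:[42,78] z:[101/3,44] -> miss, prune

9 AABB tests over nodes [0, 7, 1, 12, 20, 6, 21, 4, 8]; 1 leaf entered; closest P14.

== RESULT ==
9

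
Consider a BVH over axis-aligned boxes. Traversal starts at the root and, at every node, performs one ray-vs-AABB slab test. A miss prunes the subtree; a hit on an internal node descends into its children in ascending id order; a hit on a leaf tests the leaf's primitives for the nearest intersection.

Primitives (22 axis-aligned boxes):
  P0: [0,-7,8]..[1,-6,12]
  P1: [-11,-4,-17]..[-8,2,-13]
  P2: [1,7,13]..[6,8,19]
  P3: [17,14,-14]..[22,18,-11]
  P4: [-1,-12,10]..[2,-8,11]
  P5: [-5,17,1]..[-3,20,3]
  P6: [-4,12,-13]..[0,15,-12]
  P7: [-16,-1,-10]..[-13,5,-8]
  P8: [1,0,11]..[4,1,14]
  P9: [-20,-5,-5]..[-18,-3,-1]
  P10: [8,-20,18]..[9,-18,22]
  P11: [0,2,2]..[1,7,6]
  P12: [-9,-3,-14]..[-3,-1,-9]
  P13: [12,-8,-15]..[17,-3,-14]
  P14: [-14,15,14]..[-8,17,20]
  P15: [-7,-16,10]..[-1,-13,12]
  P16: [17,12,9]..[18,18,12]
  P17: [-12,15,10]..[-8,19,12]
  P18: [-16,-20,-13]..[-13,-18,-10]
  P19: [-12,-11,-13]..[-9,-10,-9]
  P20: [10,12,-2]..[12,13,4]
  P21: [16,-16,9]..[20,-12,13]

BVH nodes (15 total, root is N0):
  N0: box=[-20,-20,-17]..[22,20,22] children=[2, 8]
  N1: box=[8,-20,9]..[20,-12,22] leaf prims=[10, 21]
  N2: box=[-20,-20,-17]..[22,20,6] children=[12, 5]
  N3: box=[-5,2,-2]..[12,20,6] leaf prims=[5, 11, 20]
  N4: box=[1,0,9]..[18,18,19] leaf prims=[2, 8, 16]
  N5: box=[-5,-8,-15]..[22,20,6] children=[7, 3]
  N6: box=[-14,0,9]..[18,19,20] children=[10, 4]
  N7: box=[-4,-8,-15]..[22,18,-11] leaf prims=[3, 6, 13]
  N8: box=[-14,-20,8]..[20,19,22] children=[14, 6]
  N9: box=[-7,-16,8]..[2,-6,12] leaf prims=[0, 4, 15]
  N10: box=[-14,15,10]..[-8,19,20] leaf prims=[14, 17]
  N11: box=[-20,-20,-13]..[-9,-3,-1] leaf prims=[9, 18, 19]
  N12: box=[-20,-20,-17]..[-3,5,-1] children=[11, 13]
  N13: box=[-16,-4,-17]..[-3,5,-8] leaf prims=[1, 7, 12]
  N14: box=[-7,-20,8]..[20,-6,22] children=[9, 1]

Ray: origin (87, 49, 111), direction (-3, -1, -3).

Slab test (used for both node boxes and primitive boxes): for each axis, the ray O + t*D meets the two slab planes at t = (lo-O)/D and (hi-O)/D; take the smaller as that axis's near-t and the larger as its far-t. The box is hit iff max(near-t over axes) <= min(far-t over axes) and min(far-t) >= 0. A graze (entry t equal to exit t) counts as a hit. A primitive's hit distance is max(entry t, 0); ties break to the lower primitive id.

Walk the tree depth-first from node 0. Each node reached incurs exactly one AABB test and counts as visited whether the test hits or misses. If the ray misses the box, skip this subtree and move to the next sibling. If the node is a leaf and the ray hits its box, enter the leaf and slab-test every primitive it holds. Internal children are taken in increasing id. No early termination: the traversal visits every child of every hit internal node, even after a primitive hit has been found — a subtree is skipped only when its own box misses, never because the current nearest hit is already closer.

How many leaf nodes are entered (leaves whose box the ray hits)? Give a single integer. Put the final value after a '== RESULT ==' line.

Walk:
N0 x:[65/3,107/3] y:[29,69] z:[89/3,128/3] -> hit [89/3,107/3], descend [2, 8]
  N2 x:[65/3,107/3] y:[29,69] z:[35,128/3] -> hit [35,107/3], descend [5, 12]
    N5 x:[65/3,92/3] y:[29,57] z:[35,42] -> miss, prune
    N12 x:[30,107/3] y:[44,69] z:[112/3,128/3] -> miss, prune
  N8 x:[67/3,101/3] y:[30,69] z:[89/3,103/3] -> hit [30,101/3], descend [6, 14]
    N6 x:[23,101/3] y:[30,49] z:[91/3,34] -> hit [91/3,101/3], descend [4, 10]
      N4 x:[23,86/3] y:[31,49] z:[92/3,34] -> miss, prune
      N10 x:[95/3,101/3] y:[30,34] z:[91/3,101/3] -> hit [95/3,101/3] leaf, test {P14@t=32, P17@t=33}
    N14 x:[67/3,94/3] y:[55,69] z:[89/3,103/3] -> miss, prune

order=[0, 2, 5, 12, 8, 6, 4, 10, 14]  |boxes|=9  |leaves|=1  hit=P14

== RESULT ==
1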